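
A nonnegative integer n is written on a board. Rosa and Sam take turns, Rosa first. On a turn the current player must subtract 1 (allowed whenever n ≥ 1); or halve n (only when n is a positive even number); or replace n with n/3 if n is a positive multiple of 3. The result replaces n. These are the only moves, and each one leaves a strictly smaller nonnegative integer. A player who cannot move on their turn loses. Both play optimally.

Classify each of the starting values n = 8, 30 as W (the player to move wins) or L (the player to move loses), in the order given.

Classify positions by backward induction: terminal positions (no move available) are L. From any other position, the mover wins iff some move reaches an L.
n=0: no move → L
n=1: →0(L), so W
n=2: →1(W) only, which is W, so L
n=3: →2(L), so W
n=4: →2(L), so W
n=5: →4(W) only, which is W, so L
n=6: →2(L), so W
n=7: →6(W) only, which is W, so L
n=8: →7(L), so W
n=9: →3(W), 8(W) — all W, so L
n=10: →5(L), so W
n=11: →10(W) only, which is W, so L
n=12: →11(L), so W
n=13: →12(W) only, which is W, so L
n=14: →7(L), so W
n=15: →5(L), so W
n=16: →8(W), 15(W) — all W, so L
n=17: →16(L), so W
n=18: →9(L), so W
n=19: →18(W) only, which is W, so L
n=20: →19(L), so W
n=21: →7(L), so W
n=22: →11(L), so W
n=23: →22(W) only, which is W, so L
n=24: →23(L), so W
n=25: →24(W) only, which is W, so L
n=26: →13(L), so W
n=27: →9(L), so W
n=28: →14(W), 27(W) — all W, so L
n=29: →28(L), so W
n=30: →10(W), 15(W), 29(W) — all W, so L

8: W, 30: L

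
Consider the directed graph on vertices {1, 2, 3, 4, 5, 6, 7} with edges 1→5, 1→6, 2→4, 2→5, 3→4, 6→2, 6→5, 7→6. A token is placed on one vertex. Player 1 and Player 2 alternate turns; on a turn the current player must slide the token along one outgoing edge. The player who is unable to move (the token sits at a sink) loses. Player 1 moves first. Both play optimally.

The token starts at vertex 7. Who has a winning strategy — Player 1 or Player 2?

Use the standard recursion: the mover loses at a terminal position; elsewhere, the mover wins exactly when some move hands the opponent an L position.
Every edge goes from a vertex to one that appears earlier in the order 5, 4, 2, 6, 7, 3, 1, so processing vertices in that order labels each vertex after all of its successors.
5: no outgoing edge → L
4: no outgoing edge → L
2: can move to 4, which is L ⇒ W
6: can move to 5, which is L ⇒ W
7: the only move is to 6(W), a W ⇒ L
3: can move to 4, which is L ⇒ W
1: can move to 5, which is L ⇒ W
The starting position 7 is L: whatever Player 1 does, the opponent receives a W position.

Player 2 wins.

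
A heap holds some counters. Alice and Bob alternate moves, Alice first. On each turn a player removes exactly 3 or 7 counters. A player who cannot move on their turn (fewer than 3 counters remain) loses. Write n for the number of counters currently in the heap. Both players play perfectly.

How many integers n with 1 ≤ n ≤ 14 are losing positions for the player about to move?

Classify positions by backward induction: terminal positions (no move available) are L. From any other position, the mover wins iff some move reaches an L.
n=0: no move → L
n=1: no move → L
n=2: no move → L
n=3: reaches L-position 0 → W
n=4: reaches L-position 1 → W
n=5: reaches L-position 2 → W
n=6: only reaches 3(W), which is W → L
n=7: reaches L-position 0 → W
n=8: reaches L-position 1 → W
n=9: reaches L-position 6 → W
n=10: only reaches 7(W), 3(W), all W → L
n=11: only reaches 8(W), 4(W), all W → L
n=12: only reaches 9(W), 5(W), all W → L
n=13: reaches L-position 10 → W
n=14: reaches L-position 11 → W
L entries with 1 ≤ n ≤ 14 (n=0 is outside the asked range and is not counted): n = 1, 2, 6, 10, 11, 12; that makes 6.

6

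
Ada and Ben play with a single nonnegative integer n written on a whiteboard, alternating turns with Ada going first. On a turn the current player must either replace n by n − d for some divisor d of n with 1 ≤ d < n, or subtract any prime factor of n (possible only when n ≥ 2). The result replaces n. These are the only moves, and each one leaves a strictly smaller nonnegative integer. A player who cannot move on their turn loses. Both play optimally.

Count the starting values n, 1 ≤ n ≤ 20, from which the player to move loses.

5

Positions with no move are L. A position that does have a move is losing for the player to move precisely when every available move leads to a winning position for the opponent. Fill in the labels:
n=0: no move → L
n=1: no move → L
n=2: reaches L-position 0 → W
n=3: reaches L-position 0 → W
n=4: only reaches 2(W), 3(W), all W → L
n=5: reaches L-position 0 → W
n=6: reaches L-position 4 → W
n=7: reaches L-position 0 → W
n=8: reaches L-position 4 → W
n=9: only reaches 6(W), 8(W), all W → L
n=10: reaches L-position 9 → W
n=11: reaches L-position 0 → W
n=12: reaches L-position 9 → W
n=13: reaches L-position 0 → W
n=14: only reaches 7(W), 12(W), 13(W), all W → L
n=15: reaches L-position 14 → W
n=16: reaches L-position 14 → W
n=17: reaches L-position 0 → W
n=18: reaches L-position 9 → W
n=19: reaches L-position 0 → W
n=20: only reaches 10(W), 15(W), 16(W), 18(W), 19(W), all W → L
L entries with 1 ≤ n ≤ 20 (n=0 is outside the asked range and is not counted): n = 1, 4, 9, 14, 20; that makes 5.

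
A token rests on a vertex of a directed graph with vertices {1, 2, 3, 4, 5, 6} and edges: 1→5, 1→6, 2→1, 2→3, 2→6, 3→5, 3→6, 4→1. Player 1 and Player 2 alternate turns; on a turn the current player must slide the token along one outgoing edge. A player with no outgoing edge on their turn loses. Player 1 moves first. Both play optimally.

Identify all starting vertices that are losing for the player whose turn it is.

4, 5, 6

Classify positions by backward induction: terminal positions (no move available) are L. From any other position, the mover wins iff some move reaches an L.
Every edge goes from a vertex to one that appears earlier in the order 6, 5, 3, 1, 4, 2, so processing vertices in that order labels each vertex after all of its successors.
6: no outgoing edge → L
5: no outgoing edge → L
3: W (go to 5, an L position)
1: W (go to 5, an L position)
4: L (sole option 1(W) is W)
2: W (go to 6, an L position)
Reading off the rows marked L gives the requested list; there are 3 such vertices.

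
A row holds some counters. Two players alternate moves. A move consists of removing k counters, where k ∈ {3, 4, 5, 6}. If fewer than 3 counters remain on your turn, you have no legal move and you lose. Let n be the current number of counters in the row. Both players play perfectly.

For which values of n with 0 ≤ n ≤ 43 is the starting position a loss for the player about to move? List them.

Label each position W (a win for the player to move) or L (a loss). A position with no legal move is L; any other position is W exactly when some move reaches an L, and L when every move reaches a W.
n=0: no move → L
n=1: no move → L
n=2: no move → L
n=3: →0(L), so W
n=4: →1(L), so W
n=5: →2(L), so W
n=6: →2(L), so W
n=7: →2(L), so W
n=8: →2(L), so W
n=9: →6(W), 5(W), 4(W), 3(W) — all W, so L
n=10: →7(W), 6(W), 5(W), 4(W) — all W, so L
n=11: →8(W), 7(W), 6(W), 5(W) — all W, so L
n=12: →9(L), so W
n=13: →10(L), so W
n=14: →11(L), so W
n=15: →11(L), so W
n=16: →11(L), so W
n=17: →11(L), so W
n=18: →15(W), 14(W), 13(W), 12(W) — all W, so L
n=19: →16(W), 15(W), 14(W), 13(W) — all W, so L
n=20: →17(W), 16(W), 15(W), 14(W) — all W, so L
n=21: →18(L), so W
n=22: →19(L), so W
n=23: →20(L), so W
n=24: →20(L), so W
n=25: →20(L), so W
n=26: →20(L), so W
n=27: →24(W), 23(W), 22(W), 21(W) — all W, so L
n=28: →25(W), 24(W), 23(W), 22(W) — all W, so L
n=29: →26(W), 25(W), 24(W), 23(W) — all W, so L
n=30: →27(L), so W
n=31: →28(L), so W
n=32: →29(L), so W
n=33: →29(L), so W
n=34: →29(L), so W
n=35: →29(L), so W
n=36: →33(W), 32(W), 31(W), 30(W) — all W, so L
n=37: →34(W), 33(W), 32(W), 31(W) — all W, so L
n=38: →35(W), 34(W), 33(W), 32(W) — all W, so L
n=39: →36(L), so W
n=40: →37(L), so W
n=41: →38(L), so W
n=42: →38(L), so W
n=43: →38(L), so W
Reading off the rows marked L gives the requested list; there are 15 such values of n.

0, 1, 2, 9, 10, 11, 18, 19, 20, 27, 28, 29, 36, 37, 38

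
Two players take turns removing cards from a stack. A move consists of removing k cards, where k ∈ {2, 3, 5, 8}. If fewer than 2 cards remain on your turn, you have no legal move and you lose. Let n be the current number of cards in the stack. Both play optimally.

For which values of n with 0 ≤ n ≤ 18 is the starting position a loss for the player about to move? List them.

0, 1, 7, 11, 17, 18

Work bottom-up. With no move the player to move loses. Otherwise the position is W if at least one move leads to an L position for the opponent, and L if every move leads to a W.
n=0: no move → L
n=1: no move → L
n=2: can move to 0, which is L ⇒ W
n=3: can move to 1, which is L ⇒ W
n=4: can move to 1, which is L ⇒ W
n=5: can move to 0, which is L ⇒ W
n=6: can move to 1, which is L ⇒ W
n=7: moves to 5(W), 4(W), 2(W); every one is W ⇒ L
n=8: can move to 0, which is L ⇒ W
n=9: can move to 7, which is L ⇒ W
n=10: can move to 7, which is L ⇒ W
n=11: moves to 9(W), 8(W), 6(W), 3(W); every one is W ⇒ L
n=12: can move to 7, which is L ⇒ W
n=13: can move to 11, which is L ⇒ W
n=14: can move to 11, which is L ⇒ W
n=15: can move to 7, which is L ⇒ W
n=16: can move to 11, which is L ⇒ W
n=17: moves to 15(W), 14(W), 12(W), 9(W); every one is W ⇒ L
n=18: moves to 16(W), 15(W), 13(W), 10(W); every one is W ⇒ L
Reading off the rows marked L gives the requested list; there are 6 such values of n.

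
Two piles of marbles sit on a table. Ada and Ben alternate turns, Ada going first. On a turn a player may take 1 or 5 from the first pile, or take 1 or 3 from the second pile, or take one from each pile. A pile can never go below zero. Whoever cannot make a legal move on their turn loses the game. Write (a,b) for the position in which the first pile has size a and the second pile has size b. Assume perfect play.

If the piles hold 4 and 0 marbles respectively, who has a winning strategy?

Ben wins.

Compute win/loss labels from the base case upward. A position with no move is L. Any other position is W if it can reach an L in one move, else L.
No move ever increases a pile, so every position that can arise here has a ≤ 4 and b ≤ 0; it is enough to label the cells with 0 ≤ a ≤ 4 and 0 ≤ b ≤ 0.
Every move lowers a or b (never raises either), so fill the grid row by row in increasing a, and left to right within a row: each cell's successors are then already labelled.
      b=0
a=0:    L
a=1:    W
a=2:    L
a=3:    W
a=4:    L
Cells with no legal move (terminal, hence L): (0,0).
The remaining L cells, each justified by listing all of its moves:
(2,0): the only move is to (1,0)(W), a W ⇒ L
(4,0): the only move is to (3,0)(W), a W ⇒ L
Every other cell has at least one move into one of the L cells above, so it is W.
Every move from (4,0) reaches a W position, so the mover loses.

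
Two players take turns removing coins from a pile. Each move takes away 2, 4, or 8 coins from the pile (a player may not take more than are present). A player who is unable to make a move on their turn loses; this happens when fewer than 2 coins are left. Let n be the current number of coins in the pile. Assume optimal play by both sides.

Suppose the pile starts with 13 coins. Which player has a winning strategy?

The second player wins.

Compute win/loss labels from the base case upward. A position with no move is L. Any other position is W if it can reach an L in one move, else L.
n=0: no move → L
n=1: no move → L
n=2: reaches L-position 0 → W
n=3: reaches L-position 1 → W
n=4: reaches L-position 0 → W
n=5: reaches L-position 1 → W
n=6: only reaches 4(W), 2(W), all W → L
n=7: only reaches 5(W), 3(W), all W → L
n=8: reaches L-position 6 → W
n=9: reaches L-position 7 → W
n=10: reaches L-position 6 → W
n=11: reaches L-position 7 → W
n=12: only reaches 10(W), 8(W), 4(W), all W → L
n=13: only reaches 11(W), 9(W), 5(W), all W → L
The starting position 13 is L: whatever the player to move does, the opponent receives a W position.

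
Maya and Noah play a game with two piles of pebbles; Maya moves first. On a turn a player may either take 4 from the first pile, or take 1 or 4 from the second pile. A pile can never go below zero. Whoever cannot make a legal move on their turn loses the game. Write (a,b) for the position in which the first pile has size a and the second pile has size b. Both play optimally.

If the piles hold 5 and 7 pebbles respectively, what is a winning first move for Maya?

Move to (1,7).

Positions with no move are L. A position that does have a move is losing for the player to move precisely when every available move leads to a winning position for the opponent. Fill in the labels:
No move ever increases a pile, so every position that can arise here has a ≤ 5 and b ≤ 7; it is enough to label the cells with 0 ≤ a ≤ 5 and 0 ≤ b ≤ 7.
Every move lowers a or b (never raises either), so fill the grid row by row in increasing a, and left to right within a row: each cell's successors are then already labelled.
      b=0  b=1  b=2  b=3  b=4  b=5  b=6  b=7
a=0:    L    W    L    W    W    L    W    L
a=1:    L    W    L    W    W    L    W    L
a=2:    L    W    L    W    W    L    W    L
a=3:    L    W    L    W    W    L    W    L
a=4:    W    L    W    L    W    W    L    W
a=5:    W    L    W    L    W    W    L    W
Cells with no legal move (terminal, hence L): (0,0), (1,0), (2,0), (3,0).
The remaining L cells, each justified by listing all of its moves:
(0,2): the only move is to (0,1)(W), a W ⇒ L
(0,5): moves to (0,4)(W), (0,1)(W); every one is W ⇒ L
(0,7): moves to (0,6)(W), (0,3)(W); every one is W ⇒ L
(1,2): the only move is to (1,1)(W), a W ⇒ L
(1,5): moves to (1,4)(W), (1,1)(W); every one is W ⇒ L
(1,7): moves to (1,6)(W), (1,3)(W); every one is W ⇒ L
(2,2): the only move is to (2,1)(W), a W ⇒ L
(2,5): moves to (2,4)(W), (2,1)(W); every one is W ⇒ L
(2,7): moves to (2,6)(W), (2,3)(W); every one is W ⇒ L
(3,2): the only move is to (3,1)(W), a W ⇒ L
(3,5): moves to (3,4)(W), (3,1)(W); every one is W ⇒ L
(3,7): moves to (3,6)(W), (3,3)(W); every one is W ⇒ L
(4,1): moves to (0,1)(W), (4,0)(W); every one is W ⇒ L
(4,3): moves to (0,3)(W), (4,2)(W); every one is W ⇒ L
(4,6): moves to (0,6)(W), (4,5)(W), (4,2)(W); every one is W ⇒ L
(5,1): moves to (1,1)(W), (5,0)(W); every one is W ⇒ L
(5,3): moves to (1,3)(W), (5,2)(W); every one is W ⇒ L
(5,6): moves to (1,6)(W), (5,5)(W), (5,2)(W); every one is W ⇒ L
Every other cell has at least one move into one of the L cells above, so it is W.
From (5,7), the L positions reachable in one move are: (1,7), (5,6), (5,3). Any move reaching one of these is winning.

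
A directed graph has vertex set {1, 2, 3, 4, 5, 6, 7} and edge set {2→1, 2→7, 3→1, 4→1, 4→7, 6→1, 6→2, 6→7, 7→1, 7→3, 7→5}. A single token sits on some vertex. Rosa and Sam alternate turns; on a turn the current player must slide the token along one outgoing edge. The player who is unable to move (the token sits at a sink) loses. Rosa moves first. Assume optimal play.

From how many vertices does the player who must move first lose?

Positions with no move are L. A position that does have a move is losing for the player to move precisely when every available move leads to a winning position for the opponent. Fill in the labels:
Every edge goes from a vertex to one that appears earlier in the order 5, 1, 3, 7, 2, 6, 4, so processing vertices in that order labels each vertex after all of its successors.
5: no outgoing edge → L
1: no outgoing edge → L
3: reaches L-position 1 → W
7: reaches L-position 1 → W
2: reaches L-position 1 → W
6: reaches L-position 1 → W
4: reaches L-position 1 → W
The L vertices are 1, 5; that is 2 in all.

2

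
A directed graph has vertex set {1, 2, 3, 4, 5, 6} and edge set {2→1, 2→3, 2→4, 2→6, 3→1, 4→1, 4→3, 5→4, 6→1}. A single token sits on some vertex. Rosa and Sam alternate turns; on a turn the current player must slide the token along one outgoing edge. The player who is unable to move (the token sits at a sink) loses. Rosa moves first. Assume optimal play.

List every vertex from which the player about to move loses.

1, 5

Build the W/L table. Terminal = L. A non-terminal position is W if it has a move to some L; otherwise it is L.
Every edge goes from a vertex to one that appears earlier in the order 1, 6, 3, 4, 2, 5, so processing vertices in that order labels each vertex after all of its successors.
1: no outgoing edge → L
6: →1(L), so W
3: →1(L), so W
4: →1(L), so W
2: →1(L), so W
5: →4(W) only, which is W, so L
Reading off the rows marked L gives the requested list; there are 2 such vertices.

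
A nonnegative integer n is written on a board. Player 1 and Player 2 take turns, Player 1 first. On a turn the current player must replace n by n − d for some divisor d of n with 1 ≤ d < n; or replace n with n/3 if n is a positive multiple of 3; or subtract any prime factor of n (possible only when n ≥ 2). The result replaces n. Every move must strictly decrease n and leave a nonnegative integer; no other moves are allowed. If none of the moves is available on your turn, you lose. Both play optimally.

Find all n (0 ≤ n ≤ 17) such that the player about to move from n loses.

0, 1, 4, 9, 14

Use the standard recursion: the mover loses at a terminal position; elsewhere, the mover wins exactly when some move hands the opponent an L position.
n=0: no move → L
n=1: no move → L
n=2: can move to 0, which is L ⇒ W
n=3: can move to 0, which is L ⇒ W
n=4: moves to 2(W), 3(W); every one is W ⇒ L
n=5: can move to 0, which is L ⇒ W
n=6: can move to 4, which is L ⇒ W
n=7: can move to 0, which is L ⇒ W
n=8: can move to 4, which is L ⇒ W
n=9: moves to 3(W), 6(W), 8(W); every one is W ⇒ L
n=10: can move to 9, which is L ⇒ W
n=11: can move to 0, which is L ⇒ W
n=12: can move to 4, which is L ⇒ W
n=13: can move to 0, which is L ⇒ W
n=14: moves to 7(W), 12(W), 13(W); every one is W ⇒ L
n=15: can move to 14, which is L ⇒ W
n=16: can move to 14, which is L ⇒ W
n=17: can move to 0, which is L ⇒ W
Reading off the rows marked L gives the requested list; there are 5 such values of n.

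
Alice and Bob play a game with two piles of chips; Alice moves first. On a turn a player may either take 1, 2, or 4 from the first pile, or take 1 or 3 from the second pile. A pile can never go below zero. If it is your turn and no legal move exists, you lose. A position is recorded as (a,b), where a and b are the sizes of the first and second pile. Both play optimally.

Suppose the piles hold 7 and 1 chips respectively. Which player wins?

Work bottom-up. With no move the player to move loses. Otherwise the position is W if at least one move leads to an L position for the opponent, and L if every move leads to a W.
No move ever increases a pile, so every position that can arise here has a ≤ 7 and b ≤ 1; it is enough to label the cells with 0 ≤ a ≤ 7 and 0 ≤ b ≤ 1.
Every move lowers a or b (never raises either), so fill the grid row by row in increasing a, and left to right within a row: each cell's successors are then already labelled.
      b=0  b=1
a=0:    L    W
a=1:    W    L
a=2:    W    W
a=3:    L    W
a=4:    W    L
a=5:    W    W
a=6:    L    W
a=7:    W    L
Cells with no legal move (terminal, hence L): (0,0).
The remaining L cells, each justified by listing all of its moves:
(1,1): only reaches (0,1)(W), (1,0)(W), all W → L
(3,0): only reaches (2,0)(W), (1,0)(W), all W → L
(4,1): only reaches (3,1)(W), (2,1)(W), (0,1)(W), (4,0)(W), all W → L
(6,0): only reaches (5,0)(W), (4,0)(W), (2,0)(W), all W → L
(7,1): only reaches (6,1)(W), (5,1)(W), (3,1)(W), (7,0)(W), all W → L
Every other cell has at least one move into one of the L cells above, so it is W.
The starting position (7,1) is L: whatever Alice does, the opponent receives a W position.

Bob wins.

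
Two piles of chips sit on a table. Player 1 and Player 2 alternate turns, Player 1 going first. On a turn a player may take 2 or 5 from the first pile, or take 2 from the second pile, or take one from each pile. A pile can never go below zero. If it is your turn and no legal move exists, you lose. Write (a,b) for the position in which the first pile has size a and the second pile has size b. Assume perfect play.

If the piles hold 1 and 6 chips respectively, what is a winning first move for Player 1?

Move to (1,4).

Classify positions by backward induction: terminal positions (no move available) are L. From any other position, the mover wins iff some move reaches an L.
No move ever increases a pile, so every position that can arise here has a ≤ 1 and b ≤ 6; it is enough to label the cells with 0 ≤ a ≤ 1 and 0 ≤ b ≤ 6.
Every move lowers a or b (never raises either), so fill the grid row by row in increasing a, and left to right within a row: each cell's successors are then already labelled.
      b=0  b=1  b=2  b=3  b=4  b=5  b=6
a=0:    L    L    W    W    L    L    W
a=1:    L    W    W    L    L    W    W
Cells with no legal move (terminal, hence L): (0,0), (0,1), (1,0).
The remaining L cells, each justified by listing all of its moves:
(0,4): L (sole option (0,2)(W) is W)
(0,5): L (sole option (0,3)(W) is W)
(1,3): L (options (1,1)(W), (0,2)(W) are all W)
(1,4): L (options (1,2)(W), (0,3)(W) are all W)
Every other cell has at least one move into one of the L cells above, so it is W.
From (1,6), the L positions reachable in one move are: (1,4), (0,5). Any move reaching one of these is winning.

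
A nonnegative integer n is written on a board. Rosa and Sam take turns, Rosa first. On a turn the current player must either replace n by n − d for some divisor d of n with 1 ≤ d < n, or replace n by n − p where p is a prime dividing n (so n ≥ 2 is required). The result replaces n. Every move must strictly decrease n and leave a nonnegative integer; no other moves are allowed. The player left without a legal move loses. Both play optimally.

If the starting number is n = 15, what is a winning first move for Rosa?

Move to 14.

Work bottom-up. With no move the player to move loses. Otherwise the position is W if at least one move leads to an L position for the opponent, and L if every move leads to a W.
n=0: no move → L
n=1: no move → L
n=2: →0(L), so W
n=3: →0(L), so W
n=4: →2(W), 3(W) — all W, so L
n=5: →0(L), so W
n=6: →4(L), so W
n=7: →0(L), so W
n=8: →4(L), so W
n=9: →6(W), 8(W) — all W, so L
n=10: →9(L), so W
n=11: →0(L), so W
n=12: →9(L), so W
n=13: →0(L), so W
n=14: →7(W), 12(W), 13(W) — all W, so L
n=15: →14(L), so W
From 15, the L positions reachable in one move are: 14.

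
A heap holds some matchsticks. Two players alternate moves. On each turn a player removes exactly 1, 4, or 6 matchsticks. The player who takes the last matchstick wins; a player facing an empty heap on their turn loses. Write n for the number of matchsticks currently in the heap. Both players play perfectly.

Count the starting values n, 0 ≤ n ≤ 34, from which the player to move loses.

14

Classify positions by backward induction: terminal positions (no move available) are L. From any other position, the mover wins iff some move reaches an L.
n=0: no move → L
n=1: reaches L-position 0 → W
n=2: only reaches 1(W), which is W → L
n=3: reaches L-position 2 → W
n=4: reaches L-position 0 → W
n=5: only reaches 4(W), 1(W), all W → L
n=6: reaches L-position 5 → W
n=7: only reaches 6(W), 3(W), 1(W), all W → L
n=8: reaches L-position 7 → W
n=9: reaches L-position 5 → W
n=10: only reaches 9(W), 6(W), 4(W), all W → L
n=11: reaches L-position 10 → W
n=12: only reaches 11(W), 8(W), 6(W), all W → L
n=13: reaches L-position 12 → W
n=14: reaches L-position 10 → W
n=15: only reaches 14(W), 11(W), 9(W), all W → L
n=16: reaches L-position 15 → W
n=17: only reaches 16(W), 13(W), 11(W), all W → L
n=18: reaches L-position 17 → W
n=19: reaches L-position 15 → W
n=20: only reaches 19(W), 16(W), 14(W), all W → L
n=21: reaches L-position 20 → W
n=22: only reaches 21(W), 18(W), 16(W), all W → L
n=23: reaches L-position 22 → W
n=24: reaches L-position 20 → W
n=25: only reaches 24(W), 21(W), 19(W), all W → L
n=26: reaches L-position 25 → W
n=27: only reaches 26(W), 23(W), 21(W), all W → L
n=28: reaches L-position 27 → W
n=29: reaches L-position 25 → W
n=30: only reaches 29(W), 26(W), 24(W), all W → L
n=31: reaches L-position 30 → W
n=32: only reaches 31(W), 28(W), 26(W), all W → L
n=33: reaches L-position 32 → W
n=34: reaches L-position 30 → W
L entries with 0 ≤ n ≤ 34: n = 0, 2, 5, 7, 10, 12, 15, 17, 20, 22, 25, 27, 30, 32; that makes 14.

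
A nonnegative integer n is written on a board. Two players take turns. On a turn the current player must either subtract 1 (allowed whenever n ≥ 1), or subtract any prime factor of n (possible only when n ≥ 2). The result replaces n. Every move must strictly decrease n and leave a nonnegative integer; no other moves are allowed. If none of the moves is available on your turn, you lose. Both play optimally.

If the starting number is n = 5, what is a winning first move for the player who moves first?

Move to 0.

Work bottom-up. With no move the player to move loses. Otherwise the position is W if at least one move leads to an L position for the opponent, and L if every move leads to a W.
n=0: no move → L
n=1: →0(L), so W
n=2: →0(L), so W
n=3: →0(L), so W
n=4: →2(W), 3(W) — all W, so L
n=5: →0(L), so W
From 5, the L positions reachable in one move are: 0, 4. Any move reaching one of these is winning.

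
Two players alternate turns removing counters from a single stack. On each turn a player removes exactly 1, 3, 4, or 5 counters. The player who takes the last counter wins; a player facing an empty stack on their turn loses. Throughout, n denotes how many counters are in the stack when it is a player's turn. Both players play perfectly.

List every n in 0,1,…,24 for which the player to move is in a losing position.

Classify positions by backward induction: terminal positions (no move available) are L. From any other position, the mover wins iff some move reaches an L.
n=0: no move → L
n=1: can move to 0, which is L ⇒ W
n=2: the only move is to 1(W), a W ⇒ L
n=3: can move to 2, which is L ⇒ W
n=4: can move to 0, which is L ⇒ W
n=5: can move to 2, which is L ⇒ W
n=6: can move to 2, which is L ⇒ W
n=7: can move to 2, which is L ⇒ W
n=8: moves to 7(W), 5(W), 4(W), 3(W); every one is W ⇒ L
n=9: can move to 8, which is L ⇒ W
n=10: moves to 9(W), 7(W), 6(W), 5(W); every one is W ⇒ L
n=11: can move to 10, which is L ⇒ W
n=12: can move to 8, which is L ⇒ W
n=13: can move to 10, which is L ⇒ W
n=14: can move to 10, which is L ⇒ W
n=15: can move to 10, which is L ⇒ W
n=16: moves to 15(W), 13(W), 12(W), 11(W); every one is W ⇒ L
n=17: can move to 16, which is L ⇒ W
n=18: moves to 17(W), 15(W), 14(W), 13(W); every one is W ⇒ L
n=19: can move to 18, which is L ⇒ W
n=20: can move to 16, which is L ⇒ W
n=21: can move to 18, which is L ⇒ W
n=22: can move to 18, which is L ⇒ W
n=23: can move to 18, which is L ⇒ W
n=24: moves to 23(W), 21(W), 20(W), 19(W); every one is W ⇒ L
Reading off the rows marked L gives the requested list; there are 7 such values of n.

0, 2, 8, 10, 16, 18, 24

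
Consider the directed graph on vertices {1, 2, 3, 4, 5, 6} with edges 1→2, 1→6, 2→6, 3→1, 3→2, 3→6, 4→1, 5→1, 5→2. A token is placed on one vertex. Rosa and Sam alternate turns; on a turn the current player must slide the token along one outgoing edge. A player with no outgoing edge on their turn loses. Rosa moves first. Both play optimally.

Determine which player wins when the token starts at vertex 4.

Positions with no move are L. A position that does have a move is losing for the player to move precisely when every available move leads to a winning position for the opponent. Fill in the labels:
Every edge goes from a vertex to one that appears earlier in the order 6, 2, 1, 5, 4, 3, so processing vertices in that order labels each vertex after all of its successors.
6: no outgoing edge → L
2: can move to 6, which is L ⇒ W
1: can move to 6, which is L ⇒ W
5: moves to 1(W), 2(W); every one is W ⇒ L
4: the only move is to 1(W), a W ⇒ L
3: can move to 6, which is L ⇒ W
The starting position 4 is L: whatever Rosa does, the opponent receives a W position.

Sam wins.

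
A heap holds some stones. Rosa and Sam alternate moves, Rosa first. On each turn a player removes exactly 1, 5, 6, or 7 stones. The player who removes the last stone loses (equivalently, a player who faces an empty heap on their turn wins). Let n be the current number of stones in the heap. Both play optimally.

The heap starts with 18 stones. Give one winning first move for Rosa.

Remove 1, leaving 17.

Use the standard recursion: the mover wins at a terminal position; elsewhere, the mover wins exactly when some move hands the opponent an L position.
n=0: no move; the opponent has just taken the last stone and therefore loses → W
n=1: the only move is to 0(W), a W ⇒ L
n=2: can move to 1, which is L ⇒ W
n=3: the only move is to 2(W), a W ⇒ L
n=4: can move to 3, which is L ⇒ W
n=5: moves to 4(W), 0(W); every one is W ⇒ L
n=6: can move to 5, which is L ⇒ W
n=7: can move to 1, which is L ⇒ W
n=8: can move to 3, which is L ⇒ W
n=9: can move to 3, which is L ⇒ W
n=10: can move to 5, which is L ⇒ W
n=11: can move to 5, which is L ⇒ W
n=12: can move to 5, which is L ⇒ W
n=13: moves to 12(W), 8(W), 7(W), 6(W); every one is W ⇒ L
n=14: can move to 13, which is L ⇒ W
n=15: moves to 14(W), 10(W), 9(W), 8(W); every one is W ⇒ L
n=16: can move to 15, which is L ⇒ W
n=17: moves to 16(W), 12(W), 11(W), 10(W); every one is W ⇒ L
n=18: can move to 17, which is L ⇒ W
From 18, the L positions reachable in one move are: 17, 13. Any move reaching one of these is winning.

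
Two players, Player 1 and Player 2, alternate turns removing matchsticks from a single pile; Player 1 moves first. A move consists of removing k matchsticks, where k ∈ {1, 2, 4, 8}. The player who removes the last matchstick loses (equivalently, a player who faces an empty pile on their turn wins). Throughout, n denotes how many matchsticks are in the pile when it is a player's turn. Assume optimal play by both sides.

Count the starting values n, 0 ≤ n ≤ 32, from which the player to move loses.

Work bottom-up. With no move the player to move wins. Otherwise the position is W if at least one move leads to an L position for the opponent, and L if every move leads to a W.
n=0: no move; the opponent has just taken the last matchstick and therefore loses → W
n=1: the only move is to 0(W), a W ⇒ L
n=2: can move to 1, which is L ⇒ W
n=3: can move to 1, which is L ⇒ W
n=4: moves to 3(W), 2(W), 0(W); every one is W ⇒ L
n=5: can move to 4, which is L ⇒ W
n=6: can move to 4, which is L ⇒ W
n=7: moves to 6(W), 5(W), 3(W); every one is W ⇒ L
n=8: can move to 7, which is L ⇒ W
n=9: can move to 7, which is L ⇒ W
n=10: moves to 9(W), 8(W), 6(W), 2(W); every one is W ⇒ L
n=11: can move to 10, which is L ⇒ W
n=12: can move to 10, which is L ⇒ W
n=13: moves to 12(W), 11(W), 9(W), 5(W); every one is W ⇒ L
n=14: can move to 13, which is L ⇒ W
n=15: can move to 13, which is L ⇒ W
n=16: moves to 15(W), 14(W), 12(W), 8(W); every one is W ⇒ L
n=17: can move to 16, which is L ⇒ W
n=18: can move to 16, which is L ⇒ W
n=19: moves to 18(W), 17(W), 15(W), 11(W); every one is W ⇒ L
n=20: can move to 19, which is L ⇒ W
n=21: can move to 19, which is L ⇒ W
n=22: moves to 21(W), 20(W), 18(W), 14(W); every one is W ⇒ L
n=23: can move to 22, which is L ⇒ W
n=24: can move to 22, which is L ⇒ W
n=25: moves to 24(W), 23(W), 21(W), 17(W); every one is W ⇒ L
n=26: can move to 25, which is L ⇒ W
n=27: can move to 25, which is L ⇒ W
n=28: moves to 27(W), 26(W), 24(W), 20(W); every one is W ⇒ L
n=29: can move to 28, which is L ⇒ W
n=30: can move to 28, which is L ⇒ W
n=31: moves to 30(W), 29(W), 27(W), 23(W); every one is W ⇒ L
n=32: can move to 31, which is L ⇒ W
L entries with 0 ≤ n ≤ 32: n = 1, 4, 7, 10, 13, 16, 19, 22, 25, 28, 31; that makes 11.

11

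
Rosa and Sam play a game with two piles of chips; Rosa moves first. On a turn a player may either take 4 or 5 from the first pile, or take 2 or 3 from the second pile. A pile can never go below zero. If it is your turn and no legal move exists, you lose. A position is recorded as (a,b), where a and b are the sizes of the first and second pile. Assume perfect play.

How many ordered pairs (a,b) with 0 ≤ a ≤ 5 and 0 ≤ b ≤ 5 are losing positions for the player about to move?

Build the W/L table. Terminal = L. A non-terminal position is W if it has a move to some L; otherwise it is L.
Every move lowers a or b (never raises either), so fill the grid row by row in increasing a, and left to right within a row: each cell's successors are then already labelled.
      b=0  b=1  b=2  b=3  b=4  b=5
a=0:    L    L    W    W    W    L
a=1:    L    L    W    W    W    L
a=2:    L    L    W    W    W    L
a=3:    L    L    W    W    W    L
a=4:    W    W    L    L    W    W
a=5:    W    W    L    L    W    W
Cells with no legal move (terminal, hence L): (0,0), (0,1), (1,0), (1,1), (2,0), (2,1), (3,0), (3,1).
The remaining L cells, each justified by listing all of its moves:
(0,5): moves to (0,3)(W), (0,2)(W); every one is W ⇒ L
(1,5): moves to (1,3)(W), (1,2)(W); every one is W ⇒ L
(2,5): moves to (2,3)(W), (2,2)(W); every one is W ⇒ L
(3,5): moves to (3,3)(W), (3,2)(W); every one is W ⇒ L
(4,2): moves to (0,2)(W), (4,0)(W); every one is W ⇒ L
(4,3): moves to (0,3)(W), (4,1)(W), (4,0)(W); every one is W ⇒ L
(5,2): moves to (1,2)(W), (0,2)(W), (5,0)(W); every one is W ⇒ L
(5,3): moves to (1,3)(W), (0,3)(W), (5,1)(W), (5,0)(W); every one is W ⇒ L
Every other cell has at least one move into one of the L cells above, so it is W.
L cells per row: a=0: 3, a=1: 3, a=2: 3, a=3: 3, a=4: 2, a=5: 2; total 16.

16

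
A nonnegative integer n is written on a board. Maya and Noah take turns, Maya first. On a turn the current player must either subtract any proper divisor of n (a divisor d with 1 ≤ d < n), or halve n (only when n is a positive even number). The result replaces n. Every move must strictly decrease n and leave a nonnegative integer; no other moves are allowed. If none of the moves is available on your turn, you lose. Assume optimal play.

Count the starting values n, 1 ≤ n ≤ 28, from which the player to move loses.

14

Work bottom-up. With no move the player to move loses. Otherwise the position is W if at least one move leads to an L position for the opponent, and L if every move leads to a W.
n=0: no move → L
n=1: no move → L
n=2: can move to 1, which is L ⇒ W
n=3: the only move is to 2(W), a W ⇒ L
n=4: can move to 3, which is L ⇒ W
n=5: the only move is to 4(W), a W ⇒ L
n=6: can move to 3, which is L ⇒ W
n=7: the only move is to 6(W), a W ⇒ L
n=8: can move to 7, which is L ⇒ W
n=9: moves to 6(W), 8(W); every one is W ⇒ L
n=10: can move to 5, which is L ⇒ W
n=11: the only move is to 10(W), a W ⇒ L
n=12: can move to 9, which is L ⇒ W
n=13: the only move is to 12(W), a W ⇒ L
n=14: can move to 7, which is L ⇒ W
n=15: moves to 10(W), 12(W), 14(W); every one is W ⇒ L
n=16: can move to 15, which is L ⇒ W
n=17: the only move is to 16(W), a W ⇒ L
n=18: can move to 9, which is L ⇒ W
n=19: the only move is to 18(W), a W ⇒ L
n=20: can move to 15, which is L ⇒ W
n=21: moves to 14(W), 18(W), 20(W); every one is W ⇒ L
n=22: can move to 11, which is L ⇒ W
n=23: the only move is to 22(W), a W ⇒ L
n=24: can move to 21, which is L ⇒ W
n=25: moves to 20(W), 24(W); every one is W ⇒ L
n=26: can move to 13, which is L ⇒ W
n=27: moves to 18(W), 24(W), 26(W); every one is W ⇒ L
n=28: can move to 21, which is L ⇒ W
L entries with 1 ≤ n ≤ 28 (n=0 is outside the asked range and is not counted): n = 1, 3, 5, 7, 9, 11, 13, 15, 17, 19, 21, 23, 25, 27; that makes 14.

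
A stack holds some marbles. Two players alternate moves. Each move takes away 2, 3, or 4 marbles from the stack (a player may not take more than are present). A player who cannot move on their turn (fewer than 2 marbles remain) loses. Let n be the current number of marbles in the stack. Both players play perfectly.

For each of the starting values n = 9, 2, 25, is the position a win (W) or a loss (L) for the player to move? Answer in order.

9: W, 2: W, 25: L

Compute win/loss labels from the base case upward. A position with no move is L. Any other position is W if it can reach an L in one move, else L.
n=0: no move → L
n=1: no move → L
n=2: can move to 0, which is L ⇒ W
n=3: can move to 1, which is L ⇒ W
n=4: can move to 1, which is L ⇒ W
n=5: can move to 1, which is L ⇒ W
n=6: moves to 4(W), 3(W), 2(W); every one is W ⇒ L
n=7: moves to 5(W), 4(W), 3(W); every one is W ⇒ L
n=8: can move to 6, which is L ⇒ W
n=9: can move to 7, which is L ⇒ W
n=10: can move to 7, which is L ⇒ W
n=11: can move to 7, which is L ⇒ W
n=12: moves to 10(W), 9(W), 8(W); every one is W ⇒ L
n=13: moves to 11(W), 10(W), 9(W); every one is W ⇒ L
n=14: can move to 12, which is L ⇒ W
n=15: can move to 13, which is L ⇒ W
n=16: can move to 13, which is L ⇒ W
n=17: can move to 13, which is L ⇒ W
n=18: moves to 16(W), 15(W), 14(W); every one is W ⇒ L
n=19: moves to 17(W), 16(W), 15(W); every one is W ⇒ L
n=20: can move to 18, which is L ⇒ W
n=21: can move to 19, which is L ⇒ W
n=22: can move to 19, which is L ⇒ W
n=23: can move to 19, which is L ⇒ W
n=24: moves to 22(W), 21(W), 20(W); every one is W ⇒ L
n=25: moves to 23(W), 22(W), 21(W); every one is W ⇒ L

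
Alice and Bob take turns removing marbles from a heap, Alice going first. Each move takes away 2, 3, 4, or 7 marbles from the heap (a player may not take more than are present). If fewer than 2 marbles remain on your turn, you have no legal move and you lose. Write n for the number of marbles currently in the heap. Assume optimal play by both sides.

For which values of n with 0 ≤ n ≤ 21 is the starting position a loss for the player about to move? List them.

Compute win/loss labels from the base case upward. A position with no move is L. Any other position is W if it can reach an L in one move, else L.
n=0: no move → L
n=1: no move → L
n=2: reaches L-position 0 → W
n=3: reaches L-position 1 → W
n=4: reaches L-position 1 → W
n=5: reaches L-position 1 → W
n=6: only reaches 4(W), 3(W), 2(W), all W → L
n=7: reaches L-position 0 → W
n=8: reaches L-position 6 → W
n=9: reaches L-position 6 → W
n=10: reaches L-position 6 → W
n=11: only reaches 9(W), 8(W), 7(W), 4(W), all W → L
n=12: only reaches 10(W), 9(W), 8(W), 5(W), all W → L
n=13: reaches L-position 11 → W
n=14: reaches L-position 12 → W
n=15: reaches L-position 12 → W
n=16: reaches L-position 12 → W
n=17: only reaches 15(W), 14(W), 13(W), 10(W), all W → L
n=18: reaches L-position 11 → W
n=19: reaches L-position 17 → W
n=20: reaches L-position 17 → W
n=21: reaches L-position 17 → W
Reading off the rows marked L gives the requested list; there are 6 such values of n.

0, 1, 6, 11, 12, 17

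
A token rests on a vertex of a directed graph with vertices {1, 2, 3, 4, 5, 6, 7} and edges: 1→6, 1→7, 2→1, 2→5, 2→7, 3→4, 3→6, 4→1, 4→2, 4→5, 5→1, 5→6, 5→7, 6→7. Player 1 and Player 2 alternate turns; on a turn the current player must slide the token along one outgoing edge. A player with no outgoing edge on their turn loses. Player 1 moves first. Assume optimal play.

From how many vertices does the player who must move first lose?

2

Classify positions by backward induction: terminal positions (no move available) are L. From any other position, the mover wins iff some move reaches an L.
Every edge goes from a vertex to one that appears earlier in the order 7, 6, 1, 5, 2, 4, 3, so processing vertices in that order labels each vertex after all of its successors.
7: no outgoing edge → L
6: can move to 7, which is L ⇒ W
1: can move to 7, which is L ⇒ W
5: can move to 7, which is L ⇒ W
2: can move to 7, which is L ⇒ W
4: moves to 2(W), 5(W), 1(W); every one is W ⇒ L
3: can move to 4, which is L ⇒ W
The L vertices are 4, 7; that is 2 in all.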